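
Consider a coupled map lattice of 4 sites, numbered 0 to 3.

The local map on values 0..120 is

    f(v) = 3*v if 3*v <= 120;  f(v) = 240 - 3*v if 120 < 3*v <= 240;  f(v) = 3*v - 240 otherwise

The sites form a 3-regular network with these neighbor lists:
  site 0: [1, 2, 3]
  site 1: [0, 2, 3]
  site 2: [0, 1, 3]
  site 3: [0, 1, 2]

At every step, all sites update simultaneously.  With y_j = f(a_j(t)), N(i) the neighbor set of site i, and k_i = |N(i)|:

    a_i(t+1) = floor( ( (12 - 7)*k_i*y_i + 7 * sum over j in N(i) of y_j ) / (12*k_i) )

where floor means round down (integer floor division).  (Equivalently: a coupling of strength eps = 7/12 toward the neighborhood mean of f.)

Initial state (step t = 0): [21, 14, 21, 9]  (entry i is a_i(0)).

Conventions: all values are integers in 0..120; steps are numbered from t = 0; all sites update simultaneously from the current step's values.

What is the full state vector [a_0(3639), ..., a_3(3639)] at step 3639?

Answer: [93, 93, 93, 94]
Key observation: The state at step 9, [117, 117, 117, 118], reappears at step 13: the system is in a cycle of period 4 from step 9 on.  Therefore the state at step 3639 equals the state at step 9 + ((3639 - 9) mod 4) = 11, which is [93, 93, 93, 94].

Derivation:
t=0: [21, 14, 21, 9]
t=1: [51, 47, 51, 43]
t=2: [94, 96, 94, 99]
t=3: [46, 47, 46, 49]
t=4: [99, 99, 99, 97]
t=5: [55, 55, 55, 54]
t=6: [75, 75, 75, 76]
t=7: [14, 14, 14, 13]
t=8: [41, 41, 41, 40]
t=9: [117, 117, 117, 118]
t=10: [111, 111, 111, 112]
t=11: [93, 93, 93, 94]
t=12: [39, 39, 39, 40]
t=13: [117, 117, 117, 118]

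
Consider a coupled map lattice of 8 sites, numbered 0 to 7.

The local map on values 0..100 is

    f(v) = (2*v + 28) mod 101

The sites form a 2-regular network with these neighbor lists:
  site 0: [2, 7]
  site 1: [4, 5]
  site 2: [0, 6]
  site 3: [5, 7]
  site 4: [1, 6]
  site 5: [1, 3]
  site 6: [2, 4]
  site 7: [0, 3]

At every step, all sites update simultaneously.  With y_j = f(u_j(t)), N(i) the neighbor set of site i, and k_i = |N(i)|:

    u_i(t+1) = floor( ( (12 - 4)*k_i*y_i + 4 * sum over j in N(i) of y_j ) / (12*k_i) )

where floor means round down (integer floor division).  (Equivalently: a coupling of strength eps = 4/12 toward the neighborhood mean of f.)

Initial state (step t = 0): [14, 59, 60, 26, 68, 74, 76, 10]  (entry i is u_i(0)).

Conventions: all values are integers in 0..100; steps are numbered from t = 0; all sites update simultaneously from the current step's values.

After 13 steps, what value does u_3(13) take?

Answer: u_3(13) = 73

Derivation:
t=0: [14, 59, 60, 26, 68, 74, 76, 10]
t=1: [53, 53, 53, 73, 62, 70, 71, 54]
t=2: [33, 41, 39, 65, 51, 62, 60, 41]
t=3: [65, 19, 26, 48, 28, 45, 37, 31]
t=4: [66, 60, 63, 33, 67, 26, 28, 73]
t=5: [60, 54, 59, 88, 62, 76, 75, 74]
t=6: [51, 45, 50, 27, 52, 58, 67, 58]
t=7: [31, 23, 33, 69, 33, 45, 50, 47]
t=8: [79, 67, 82, 49, 79, 34, 49, 39]
t=9: [72, 70, 79, 33, 71, 78, 46, 21]
t=10: [73, 70, 71, 88, 60, 82, 38, 74]
t=11: [72, 67, 58, 29, 43, 72, 21, 62]
t=12: [63, 54, 52, 77, 30, 71, 56, 60]
t=13: [48, 49, 36, 73, 71, 65, 45, 53]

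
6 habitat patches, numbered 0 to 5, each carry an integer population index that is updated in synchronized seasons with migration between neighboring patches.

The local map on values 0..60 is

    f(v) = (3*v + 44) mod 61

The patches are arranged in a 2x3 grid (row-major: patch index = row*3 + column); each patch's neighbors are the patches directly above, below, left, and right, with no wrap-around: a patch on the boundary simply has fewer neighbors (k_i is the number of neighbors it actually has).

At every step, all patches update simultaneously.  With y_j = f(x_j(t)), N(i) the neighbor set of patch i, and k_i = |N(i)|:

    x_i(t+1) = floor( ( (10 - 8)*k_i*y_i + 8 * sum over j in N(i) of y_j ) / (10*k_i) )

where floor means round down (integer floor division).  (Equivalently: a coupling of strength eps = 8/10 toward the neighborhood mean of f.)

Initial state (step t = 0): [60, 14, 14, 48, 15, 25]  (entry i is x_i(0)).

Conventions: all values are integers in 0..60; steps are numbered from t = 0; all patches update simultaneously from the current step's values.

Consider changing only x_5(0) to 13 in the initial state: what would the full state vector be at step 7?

Simulating step by step:
t=0: [60, 14, 14, 48, 15, 13]
t=1: [20, 30, 23, 28, 19, 25]
t=2: [15, 38, 38, 34, 28, 48]
t=3: [29, 25, 23, 18, 18, 17]
t=4: [39, 37, 47, 25, 41, 42]
t=5: [44, 29, 32, 45, 46, 28]
t=6: [37, 37, 9, 57, 31, 32]
t=7: [32, 22, 22, 25, 25, 13]

Answer: [32, 22, 22, 25, 25, 13]
Key observation: This trace re-runs the system from the modified initial state.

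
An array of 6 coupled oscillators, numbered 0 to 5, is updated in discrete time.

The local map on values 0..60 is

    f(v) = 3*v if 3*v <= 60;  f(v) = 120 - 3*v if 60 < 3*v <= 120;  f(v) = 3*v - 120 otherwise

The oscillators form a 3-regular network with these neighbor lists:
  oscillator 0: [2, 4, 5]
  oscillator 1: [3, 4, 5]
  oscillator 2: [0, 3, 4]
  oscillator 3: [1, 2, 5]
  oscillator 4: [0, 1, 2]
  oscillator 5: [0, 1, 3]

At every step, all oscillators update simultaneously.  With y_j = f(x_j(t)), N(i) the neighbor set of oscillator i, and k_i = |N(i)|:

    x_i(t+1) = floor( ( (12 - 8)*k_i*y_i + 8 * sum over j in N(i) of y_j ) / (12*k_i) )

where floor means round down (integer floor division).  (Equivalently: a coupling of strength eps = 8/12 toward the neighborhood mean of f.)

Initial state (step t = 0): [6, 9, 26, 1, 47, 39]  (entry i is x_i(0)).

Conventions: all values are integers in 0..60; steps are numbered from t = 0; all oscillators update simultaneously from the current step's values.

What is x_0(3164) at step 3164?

Answer: x_0(3164) = 44
Key observation: The state at step 12, [44, 27, 44, 27, 44, 27], reappears at step 20: the system is in a cycle of period 8 from step 12 on.  Therefore the state at step 3164 equals the state at step 12 + ((3164 - 12) mod 8) = 12, which is [44, 27, 44, 27, 44, 27].

Derivation:
t=0: [6, 9, 26, 1, 47, 39]
t=1: [20, 15, 23, 17, 26, 11]
t=2: [48, 43, 51, 45, 48, 45]
t=3: [24, 15, 25, 17, 22, 15]
t=4: [48, 48, 49, 47, 48, 47]
t=5: [24, 22, 24, 23, 24, 22]
t=6: [49, 52, 48, 51, 49, 52]
t=7: [28, 33, 27, 32, 28, 33]
t=8: [33, 25, 34, 26, 33, 25]
t=9: [25, 39, 24, 38, 25, 39]
t=10: [36, 13, 37, 14, 36, 13]
t=11: [17, 33, 17, 33, 17, 33]
t=12: [44, 27, 44, 27, 44, 27]
t=13: [18, 33, 18, 33, 18, 33]
t=14: [46, 28, 46, 28, 46, 28]
t=15: [22, 32, 22, 32, 22, 32]
t=16: [47, 30, 47, 30, 47, 30]
t=17: [23, 28, 23, 28, 23, 28]
t=18: [47, 39, 47, 39, 47, 39]
t=19: [17, 7, 17, 7, 17, 7]
t=20: [44, 27, 44, 27, 44, 27]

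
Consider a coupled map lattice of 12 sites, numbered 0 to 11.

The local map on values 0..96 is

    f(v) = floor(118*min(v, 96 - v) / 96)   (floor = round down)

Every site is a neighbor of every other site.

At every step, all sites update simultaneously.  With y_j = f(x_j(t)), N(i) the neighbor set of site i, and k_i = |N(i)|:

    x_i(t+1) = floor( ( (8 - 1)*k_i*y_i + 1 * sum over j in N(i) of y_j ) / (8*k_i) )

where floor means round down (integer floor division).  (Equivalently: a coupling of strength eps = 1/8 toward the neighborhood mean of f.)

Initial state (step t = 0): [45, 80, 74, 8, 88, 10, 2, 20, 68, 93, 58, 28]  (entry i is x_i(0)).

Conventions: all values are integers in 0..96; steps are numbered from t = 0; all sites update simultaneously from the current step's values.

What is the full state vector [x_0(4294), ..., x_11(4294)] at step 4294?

Simulating step by step:
t=0: [45, 80, 74, 8, 88, 10, 2, 20, 68, 93, 58, 28]
t=1: [50, 19, 26, 10, 10, 13, 4, 23, 32, 5, 42, 32]
t=2: [51, 23, 30, 13, 13, 16, 7, 27, 37, 8, 47, 37]
t=3: [51, 28, 35, 17, 17, 20, 11, 32, 43, 11, 53, 43]
t=4: [52, 34, 41, 22, 22, 25, 15, 38, 49, 15, 49, 49]
t=5: [52, 40, 48, 28, 28, 31, 21, 45, 54, 21, 54, 54]
t=6: [52, 48, 56, 35, 35, 38, 27, 53, 50, 27, 50, 50]
t=7: [53, 57, 48, 43, 43, 46, 35, 51, 54, 35, 54, 54]
t=8: [51, 47, 57, 51, 51, 55, 44, 54, 51, 44, 51, 51]
t=9: [54, 56, 47, 54, 54, 50, 53, 51, 54, 53, 54, 54]
t=10: [51, 49, 56, 51, 51, 55, 52, 54, 51, 52, 51, 51]
t=11: [54, 56, 49, 54, 54, 50, 53, 51, 54, 53, 54, 54]
t=12: [51, 49, 56, 51, 51, 55, 52, 54, 51, 52, 51, 51]

Answer: [51, 49, 56, 51, 51, 55, 52, 54, 51, 52, 51, 51]
Key observation: The state at step 10, [51, 49, 56, 51, 51, 55, 52, 54, 51, 52, 51, 51], reappears at step 12: the system is in a cycle of period 2 from step 10 on.  Therefore the state at step 4294 equals the state at step 10 + ((4294 - 10) mod 2) = 10, which is [51, 49, 56, 51, 51, 55, 52, 54, 51, 52, 51, 51].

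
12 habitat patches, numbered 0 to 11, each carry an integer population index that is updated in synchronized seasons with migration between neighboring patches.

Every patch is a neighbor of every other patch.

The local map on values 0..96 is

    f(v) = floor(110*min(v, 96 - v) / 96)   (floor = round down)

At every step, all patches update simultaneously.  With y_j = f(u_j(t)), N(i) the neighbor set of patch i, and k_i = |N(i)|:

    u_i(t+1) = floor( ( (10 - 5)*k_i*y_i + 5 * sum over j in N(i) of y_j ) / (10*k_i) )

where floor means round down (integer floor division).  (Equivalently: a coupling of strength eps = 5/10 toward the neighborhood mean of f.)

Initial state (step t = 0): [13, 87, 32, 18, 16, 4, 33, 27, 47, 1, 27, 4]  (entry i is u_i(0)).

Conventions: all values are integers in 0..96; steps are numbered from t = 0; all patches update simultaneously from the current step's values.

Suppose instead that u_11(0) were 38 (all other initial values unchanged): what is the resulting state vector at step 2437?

Answer: [50, 50, 50, 50, 50, 50, 50, 50, 50, 50, 50, 50]
Key observation: The state at step 8, [52, 52, 52, 52, 52, 52, 52, 52, 52, 52, 52, 52], reappears at step 10: the system is in a cycle of period 2 from step 8 on.  Therefore the state at step 2437 equals the state at step 8 + ((2437 - 8) mod 2) = 9, which is [50, 50, 50, 50, 50, 50, 50, 50, 50, 50, 50, 50].

Derivation:
t=0: [13, 87, 32, 18, 16, 4, 33, 27, 47, 1, 27, 38]
t=1: [19, 18, 29, 22, 21, 15, 30, 27, 37, 13, 27, 33]
t=2: [24, 23, 29, 26, 25, 22, 30, 28, 33, 21, 28, 31]
t=3: [28, 28, 31, 29, 29, 27, 31, 31, 33, 27, 31, 32]
t=4: [32, 32, 34, 33, 33, 31, 34, 34, 35, 31, 34, 34]
t=5: [36, 36, 37, 37, 37, 36, 37, 37, 38, 36, 37, 37]
t=6: [41, 41, 41, 41, 41, 41, 41, 41, 42, 41, 41, 41]
t=7: [46, 46, 46, 46, 46, 46, 46, 46, 47, 46, 46, 46]
t=8: [52, 52, 52, 52, 52, 52, 52, 52, 52, 52, 52, 52]
t=9: [50, 50, 50, 50, 50, 50, 50, 50, 50, 50, 50, 50]
t=10: [52, 52, 52, 52, 52, 52, 52, 52, 52, 52, 52, 52]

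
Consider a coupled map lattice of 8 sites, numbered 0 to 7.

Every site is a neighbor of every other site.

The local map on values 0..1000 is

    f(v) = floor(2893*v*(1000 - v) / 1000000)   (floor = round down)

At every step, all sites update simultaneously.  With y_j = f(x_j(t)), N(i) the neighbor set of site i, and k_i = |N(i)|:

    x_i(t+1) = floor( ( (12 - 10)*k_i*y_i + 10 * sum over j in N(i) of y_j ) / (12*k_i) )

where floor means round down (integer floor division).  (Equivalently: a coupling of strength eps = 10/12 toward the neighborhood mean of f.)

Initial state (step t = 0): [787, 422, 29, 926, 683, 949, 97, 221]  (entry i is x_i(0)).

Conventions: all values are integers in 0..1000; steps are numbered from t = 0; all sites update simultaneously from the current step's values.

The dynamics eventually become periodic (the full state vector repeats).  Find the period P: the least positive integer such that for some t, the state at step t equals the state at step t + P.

Simulating step by step:
t=0: [787, 422, 29, 926, 683, 949, 97, 221]
t=1: [378, 388, 359, 364, 385, 362, 367, 379]
t=2: [675, 676, 675, 675, 675, 675, 675, 675]
t=3: [633, 633, 633, 633, 633, 633, 633, 633]
t=4: [672, 672, 672, 672, 672, 672, 672, 672]
t=5: [637, 637, 637, 637, 637, 637, 637, 637]
t=6: [668, 668, 668, 668, 668, 668, 668, 668]
t=7: [641, 641, 641, 641, 641, 641, 641, 641]
t=8: [665, 665, 665, 665, 665, 665, 665, 665]
t=9: [644, 644, 644, 644, 644, 644, 644, 644]
t=10: [663, 663, 663, 663, 663, 663, 663, 663]
t=11: [646, 646, 646, 646, 646, 646, 646, 646]
t=12: [661, 661, 661, 661, 661, 661, 661, 661]
t=13: [648, 648, 648, 648, 648, 648, 648, 648]
t=14: [659, 659, 659, 659, 659, 659, 659, 659]
t=15: [650, 650, 650, 650, 650, 650, 650, 650]
t=16: [658, 658, 658, 658, 658, 658, 658, 658]
t=17: [651, 651, 651, 651, 651, 651, 651, 651]
t=18: [657, 657, 657, 657, 657, 657, 657, 657]
t=19: [651, 651, 651, 651, 651, 651, 651, 651]

Answer: 2
Key observation: The state at step 17, [651, 651, 651, 651, 651, 651, 651, 651], reappears at step 19 — and no state repeats earlier — so the cycle the system enters has period 2.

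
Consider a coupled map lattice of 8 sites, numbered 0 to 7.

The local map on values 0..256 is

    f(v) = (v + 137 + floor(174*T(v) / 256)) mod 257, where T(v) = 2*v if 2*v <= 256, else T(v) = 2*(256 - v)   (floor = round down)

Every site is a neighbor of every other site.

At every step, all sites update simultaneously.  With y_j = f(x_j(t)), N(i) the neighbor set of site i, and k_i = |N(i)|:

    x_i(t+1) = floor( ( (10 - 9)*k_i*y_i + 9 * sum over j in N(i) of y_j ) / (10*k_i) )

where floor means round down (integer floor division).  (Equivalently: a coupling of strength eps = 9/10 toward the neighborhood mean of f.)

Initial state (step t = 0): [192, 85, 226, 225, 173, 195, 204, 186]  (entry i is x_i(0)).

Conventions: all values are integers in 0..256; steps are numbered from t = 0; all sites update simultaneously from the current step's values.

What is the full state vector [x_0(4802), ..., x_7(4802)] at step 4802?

Simulating step by step:
t=0: [192, 85, 226, 225, 173, 195, 204, 186]
t=1: [145, 148, 146, 146, 145, 145, 145, 145]
t=2: [174, 174, 174, 174, 174, 174, 174, 174]
t=3: [165, 165, 165, 165, 165, 165, 165, 165]
t=4: [168, 168, 168, 168, 168, 168, 168, 168]
t=5: [167, 167, 167, 167, 167, 167, 167, 167]
t=6: [167, 167, 167, 167, 167, 167, 167, 167]

Answer: [167, 167, 167, 167, 167, 167, 167, 167]
Key observation: The state at step 5, [167, 167, 167, 167, 167, 167, 167, 167], reappears at step 6: the system is in a cycle of period 1 from step 5 on.  Therefore the state at step 4802 equals the state at step 5 + ((4802 - 5) mod 1) = 5, which is [167, 167, 167, 167, 167, 167, 167, 167].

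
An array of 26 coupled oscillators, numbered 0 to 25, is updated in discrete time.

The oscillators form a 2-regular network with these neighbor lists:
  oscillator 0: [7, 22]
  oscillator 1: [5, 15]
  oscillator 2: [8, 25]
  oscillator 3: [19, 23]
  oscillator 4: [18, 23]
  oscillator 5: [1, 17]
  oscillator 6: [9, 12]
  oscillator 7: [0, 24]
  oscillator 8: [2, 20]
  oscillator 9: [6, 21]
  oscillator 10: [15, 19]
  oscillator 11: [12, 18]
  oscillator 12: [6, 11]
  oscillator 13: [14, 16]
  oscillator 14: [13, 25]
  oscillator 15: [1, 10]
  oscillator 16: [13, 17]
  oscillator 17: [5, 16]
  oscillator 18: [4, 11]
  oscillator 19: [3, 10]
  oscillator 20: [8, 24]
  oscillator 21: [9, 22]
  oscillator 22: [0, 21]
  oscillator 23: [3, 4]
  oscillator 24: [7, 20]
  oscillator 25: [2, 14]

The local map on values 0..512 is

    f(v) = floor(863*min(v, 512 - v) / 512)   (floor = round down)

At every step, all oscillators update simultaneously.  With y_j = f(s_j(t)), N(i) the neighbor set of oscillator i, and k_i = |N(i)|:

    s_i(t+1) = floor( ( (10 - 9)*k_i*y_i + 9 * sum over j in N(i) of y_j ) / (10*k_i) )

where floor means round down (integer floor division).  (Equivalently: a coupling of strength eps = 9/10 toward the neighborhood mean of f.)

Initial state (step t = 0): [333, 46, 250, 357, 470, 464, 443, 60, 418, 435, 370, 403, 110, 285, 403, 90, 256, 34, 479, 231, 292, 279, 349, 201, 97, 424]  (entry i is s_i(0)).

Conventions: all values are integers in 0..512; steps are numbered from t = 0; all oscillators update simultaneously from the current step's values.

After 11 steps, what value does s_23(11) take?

Simulating step by step:
t=0: [333, 46, 250, 357, 470, 464, 443, 60, 418, 435, 370, 403, 110, 285, 403, 90, 256, 34, 479, 231, 292, 279, 349, 201, 97, 424]
t=1: [198, 111, 179, 353, 183, 68, 152, 218, 371, 241, 266, 126, 153, 314, 256, 157, 240, 235, 119, 263, 181, 220, 339, 182, 228, 286]
t=2: [329, 188, 307, 353, 258, 273, 323, 359, 296, 322, 348, 226, 236, 409, 363, 296, 368, 272, 254, 348, 309, 350, 345, 289, 340, 367]
t=3: [272, 376, 308, 319, 404, 364, 354, 294, 345, 297, 315, 409, 353, 239, 212, 302, 283, 330, 406, 272, 328, 297, 289, 350, 298, 292]
t=4: [374, 293, 327, 337, 221, 265, 310, 380, 321, 318, 373, 218, 224, 374, 383, 287, 357, 315, 177, 336, 319, 367, 382, 255, 340, 352]
t=5: [221, 394, 296, 355, 364, 357, 350, 256, 318, 295, 327, 340, 355, 238, 247, 309, 279, 337, 362, 267, 307, 269, 236, 342, 275, 264]
t=6: [409, 291, 371, 340, 267, 247, 310, 390, 351, 343, 370, 261, 279, 403, 410, 263, 351, 323, 267, 299, 360, 383, 391, 259, 389, 392]
t=7: [200, 412, 236, 382, 418, 352, 338, 191, 248, 279, 374, 404, 382, 217, 190, 316, 252, 340, 416, 273, 240, 240, 195, 358, 228, 203]
t=8: [325, 286, 381, 319, 204, 232, 304, 356, 402, 352, 352, 189, 235, 371, 350, 213, 336, 340, 169, 243, 401, 364, 366, 195, 364, 356]
t=9: [260, 375, 223, 364, 309, 340, 334, 280, 201, 296, 372, 337, 340, 279, 251, 327, 266, 338, 325, 308, 214, 256, 278, 333, 226, 248]
t=10: [395, 293, 377, 314, 311, 264, 323, 400, 364, 365, 317, 301, 296, 415, 406, 240, 349, 345, 317, 252, 359, 384, 424, 296, 375, 400]
t=11: [170, 406, 219, 387, 345, 334, 306, 210, 242, 264, 405, 346, 339, 219, 175, 354, 227, 339, 344, 339, 241, 199, 200, 338, 223, 201]

Answer: s_23(11) = 338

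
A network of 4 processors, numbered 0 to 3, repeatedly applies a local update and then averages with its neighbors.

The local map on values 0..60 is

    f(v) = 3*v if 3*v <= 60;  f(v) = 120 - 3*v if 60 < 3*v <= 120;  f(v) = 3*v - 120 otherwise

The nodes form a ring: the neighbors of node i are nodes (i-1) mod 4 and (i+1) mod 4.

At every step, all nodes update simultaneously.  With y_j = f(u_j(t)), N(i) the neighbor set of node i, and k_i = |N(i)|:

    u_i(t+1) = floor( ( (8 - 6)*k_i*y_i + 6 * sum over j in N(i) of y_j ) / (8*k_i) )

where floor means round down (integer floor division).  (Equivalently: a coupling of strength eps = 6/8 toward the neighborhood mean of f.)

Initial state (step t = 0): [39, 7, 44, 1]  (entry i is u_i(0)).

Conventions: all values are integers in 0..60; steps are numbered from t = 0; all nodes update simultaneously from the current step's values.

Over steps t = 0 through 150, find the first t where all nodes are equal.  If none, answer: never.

Simulating step by step:
t=0: [39, 7, 44, 1]  (not all equal)
t=1: [9, 10, 12, 6]  (not all equal)
t=2: [24, 31, 27, 28]  (not all equal)
t=3: [35, 39, 33, 41]  (not all equal)
t=4: [6, 14, 7, 14]  (not all equal)
t=5: [36, 25, 36, 25]  (not all equal)
t=6: [36, 20, 36, 20]  (not all equal)
t=7: [48, 24, 48, 24]  (not all equal)
t=8: [42, 30, 42, 30]  (not all equal)
t=9: [24, 12, 24, 12]  (not all equal)
t=10: [39, 45, 39, 45]  (not all equal)
t=11: [12, 6, 12, 6]  (not all equal)
t=12: [22, 31, 22, 31]  (not all equal)
t=13: [33, 47, 33, 47]  (not all equal)
t=14: [21, 21, 21, 21]  (all equal)

Answer: 14
Key observation: Synchronization is absorbing here: once all nodes are equal they stay equal, and step 14 is the first all-equal step.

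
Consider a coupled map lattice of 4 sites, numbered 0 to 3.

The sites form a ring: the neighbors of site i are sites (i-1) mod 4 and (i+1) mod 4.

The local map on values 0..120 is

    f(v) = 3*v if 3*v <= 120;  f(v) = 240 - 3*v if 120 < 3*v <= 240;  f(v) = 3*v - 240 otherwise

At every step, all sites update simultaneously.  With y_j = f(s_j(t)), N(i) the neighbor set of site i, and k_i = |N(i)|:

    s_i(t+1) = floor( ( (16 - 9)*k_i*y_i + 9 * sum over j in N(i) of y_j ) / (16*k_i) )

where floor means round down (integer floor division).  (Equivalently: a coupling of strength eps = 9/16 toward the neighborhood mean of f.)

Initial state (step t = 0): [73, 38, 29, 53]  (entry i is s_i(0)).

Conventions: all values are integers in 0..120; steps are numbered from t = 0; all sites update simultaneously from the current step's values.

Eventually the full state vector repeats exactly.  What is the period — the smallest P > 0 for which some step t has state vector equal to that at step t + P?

Answer: 4
Key observation: The state at step 17, [102, 102, 102, 102], reappears at step 21 — and no state repeats earlier — so the cycle the system enters has period 4.

Derivation:
t=0: [73, 38, 29, 53]
t=1: [64, 80, 92, 65]
t=2: [33, 23, 28, 43]
t=3: [93, 81, 87, 100]
t=4: [34, 18, 26, 43]
t=5: [91, 74, 80, 99]
t=6: [35, 17, 21, 34]
t=7: [88, 69, 70, 91]
t=8: [29, 29, 31, 29]
t=9: [87, 88, 89, 88]
t=10: [22, 24, 25, 24]
t=11: [69, 71, 73, 71]
t=12: [29, 27, 24, 27]
t=13: [83, 80, 77, 80]
t=14: [3, 5, 3, 5]
t=15: [12, 11, 12, 11]
t=16: [34, 34, 34, 34]
t=17: [102, 102, 102, 102]
t=18: [66, 66, 66, 66]
t=19: [42, 42, 42, 42]
t=20: [114, 114, 114, 114]
t=21: [102, 102, 102, 102]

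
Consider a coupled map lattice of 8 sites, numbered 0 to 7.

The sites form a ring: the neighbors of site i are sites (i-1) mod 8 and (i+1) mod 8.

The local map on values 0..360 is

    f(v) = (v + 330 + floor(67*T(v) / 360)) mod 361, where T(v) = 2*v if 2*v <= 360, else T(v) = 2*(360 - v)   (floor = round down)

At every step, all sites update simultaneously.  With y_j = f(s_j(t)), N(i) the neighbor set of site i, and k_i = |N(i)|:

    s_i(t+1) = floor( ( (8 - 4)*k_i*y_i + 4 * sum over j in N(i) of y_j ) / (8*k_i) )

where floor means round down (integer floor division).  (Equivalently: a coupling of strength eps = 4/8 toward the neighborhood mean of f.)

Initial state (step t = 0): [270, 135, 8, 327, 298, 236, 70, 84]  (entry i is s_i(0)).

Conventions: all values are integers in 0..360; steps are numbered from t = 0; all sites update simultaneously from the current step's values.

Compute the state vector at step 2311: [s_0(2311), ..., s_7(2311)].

Answer: [275, 275, 275, 275, 275, 275, 275, 275]
Key observation: The state at step 12, [275, 275, 275, 275, 275, 275, 275, 275], reappears at step 13: the system is in a cycle of period 1 from step 12 on.  Therefore the state at step 2311 equals the state at step 12 + ((2311 - 12) mod 1) = 12, which is [275, 275, 275, 275, 275, 275, 275, 275].

Derivation:
t=0: [270, 135, 8, 327, 298, 236, 70, 84]
t=1: [195, 230, 285, 311, 284, 214, 116, 126]
t=2: [209, 250, 276, 289, 274, 220, 158, 158]
t=3: [228, 257, 273, 279, 268, 235, 199, 197]
t=4: [245, 262, 272, 275, 267, 249, 232, 231]
t=5: [256, 265, 272, 273, 268, 259, 250, 250]
t=6: [263, 268, 272, 273, 270, 265, 260, 260]
t=7: [268, 270, 272, 273, 271, 269, 266, 266]
t=8: [270, 272, 273, 273, 272, 271, 269, 269]
t=9: [272, 273, 273, 273, 273, 272, 271, 271]
t=10: [273, 273, 274, 274, 273, 273, 273, 273]
t=11: [274, 274, 274, 274, 274, 274, 274, 274]
t=12: [275, 275, 275, 275, 275, 275, 275, 275]
t=13: [275, 275, 275, 275, 275, 275, 275, 275]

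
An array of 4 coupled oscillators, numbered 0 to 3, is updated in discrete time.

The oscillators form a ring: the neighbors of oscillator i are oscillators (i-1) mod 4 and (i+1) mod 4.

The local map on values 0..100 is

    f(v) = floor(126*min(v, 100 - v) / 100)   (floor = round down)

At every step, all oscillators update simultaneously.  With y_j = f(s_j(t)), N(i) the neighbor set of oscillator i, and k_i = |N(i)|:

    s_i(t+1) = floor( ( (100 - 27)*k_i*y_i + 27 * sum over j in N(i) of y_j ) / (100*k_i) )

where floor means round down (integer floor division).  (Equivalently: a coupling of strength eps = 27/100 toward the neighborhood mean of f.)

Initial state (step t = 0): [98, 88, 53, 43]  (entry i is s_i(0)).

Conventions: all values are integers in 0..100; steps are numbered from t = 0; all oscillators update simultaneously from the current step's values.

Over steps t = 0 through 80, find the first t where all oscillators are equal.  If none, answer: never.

Answer: 15
Key observation: Synchronization is absorbing here: once all oscillators are equal they stay equal, and step 15 is the first all-equal step.

Derivation:
t=0: [98, 88, 53, 43]  (not all equal)
t=1: [10, 19, 52, 47]  (not all equal)
t=2: [19, 26, 54, 52]  (not all equal)
t=3: [29, 34, 54, 54]  (not all equal)
t=4: [39, 43, 54, 54]  (not all equal)
t=5: [50, 53, 56, 55]  (not all equal)
t=6: [61, 59, 55, 56]  (not all equal)
t=7: [50, 51, 55, 54]  (not all equal)
t=8: [61, 60, 56, 57]  (not all equal)
t=9: [49, 50, 54, 53]  (not all equal)
t=10: [61, 61, 58, 59]  (not all equal)
t=11: [49, 49, 51, 50]  (not all equal)
t=12: [61, 61, 61, 62]  (not all equal)
t=13: [48, 49, 48, 47]  (not all equal)
t=14: [60, 60, 60, 59]  (not all equal)
t=15: [50, 50, 50, 50]  (all equal)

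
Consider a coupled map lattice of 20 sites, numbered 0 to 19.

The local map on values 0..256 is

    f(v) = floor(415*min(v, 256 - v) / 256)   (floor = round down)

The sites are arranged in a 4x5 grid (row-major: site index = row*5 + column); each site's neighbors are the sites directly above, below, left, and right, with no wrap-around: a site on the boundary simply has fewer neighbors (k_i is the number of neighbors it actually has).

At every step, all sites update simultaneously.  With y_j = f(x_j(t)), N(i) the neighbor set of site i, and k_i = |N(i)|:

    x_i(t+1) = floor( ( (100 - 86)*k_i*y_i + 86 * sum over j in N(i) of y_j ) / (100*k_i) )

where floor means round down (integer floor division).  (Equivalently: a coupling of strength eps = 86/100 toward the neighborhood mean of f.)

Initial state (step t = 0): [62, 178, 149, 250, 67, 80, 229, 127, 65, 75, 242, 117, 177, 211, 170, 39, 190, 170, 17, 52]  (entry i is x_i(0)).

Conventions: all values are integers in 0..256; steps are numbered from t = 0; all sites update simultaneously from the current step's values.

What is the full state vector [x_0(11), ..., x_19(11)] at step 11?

Answer: [157, 152, 138, 125, 120, 154, 150, 141, 131, 127, 147, 145, 144, 142, 141, 141, 143, 145, 149, 148]

Derivation:
t=0: [62, 178, 149, 250, 67, 80, 229, 127, 65, 75, 242, 117, 177, 211, 170, 39, 190, 170, 17, 52]
t=1: [123, 108, 121, 111, 71, 65, 145, 125, 102, 117, 112, 90, 147, 95, 98, 63, 126, 94, 88, 83]
t=2: [148, 189, 186, 161, 174, 174, 159, 182, 178, 152, 126, 179, 165, 159, 158, 179, 142, 170, 146, 147]
t=3: [127, 142, 125, 127, 156, 172, 125, 133, 146, 142, 137, 166, 136, 152, 165, 184, 136, 165, 160, 169]
t=4: [166, 200, 196, 184, 189, 190, 171, 194, 187, 165, 140, 188, 168, 168, 161, 182, 144, 176, 152, 149]
t=5: [104, 121, 101, 106, 128, 149, 106, 118, 124, 127, 122, 154, 123, 143, 154, 175, 127, 158, 150, 162]
t=6: [182, 171, 182, 187, 190, 177, 179, 184, 189, 192, 162, 189, 177, 183, 177, 191, 158, 186, 165, 165]
t=7: [130, 122, 121, 111, 106, 131, 122, 119, 111, 112, 119, 135, 115, 126, 123, 148, 115, 139, 128, 138]
t=8: [200, 198, 190, 181, 178, 198, 196, 189, 187, 182, 191, 191, 193, 194, 192, 187, 186, 192, 196, 201]
t=9: [93, 97, 107, 115, 120, 96, 99, 104, 111, 114, 103, 104, 103, 102, 102, 109, 107, 103, 97, 98]
t=10: [155, 160, 170, 182, 186, 158, 161, 169, 176, 179, 166, 166, 166, 166, 168, 170, 170, 165, 162, 160]
t=11: [157, 152, 138, 125, 120, 154, 150, 141, 131, 127, 147, 145, 144, 142, 141, 141, 143, 145, 149, 148]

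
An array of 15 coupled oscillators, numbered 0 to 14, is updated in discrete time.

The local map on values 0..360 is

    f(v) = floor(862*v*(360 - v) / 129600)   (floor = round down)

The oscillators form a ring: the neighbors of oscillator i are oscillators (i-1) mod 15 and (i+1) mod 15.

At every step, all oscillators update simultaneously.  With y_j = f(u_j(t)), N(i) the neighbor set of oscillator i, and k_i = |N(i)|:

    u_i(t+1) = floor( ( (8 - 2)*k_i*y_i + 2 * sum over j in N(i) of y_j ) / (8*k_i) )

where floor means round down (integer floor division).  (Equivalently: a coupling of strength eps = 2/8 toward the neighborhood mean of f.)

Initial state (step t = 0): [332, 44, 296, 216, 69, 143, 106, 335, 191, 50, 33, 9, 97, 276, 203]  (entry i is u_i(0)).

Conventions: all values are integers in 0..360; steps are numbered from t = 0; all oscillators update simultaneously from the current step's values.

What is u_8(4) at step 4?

Simulating step by step:
t=0: [332, 44, 296, 216, 69, 143, 106, 335, 191, 50, 33, 9, 97, 276, 203]
t=1: [83, 92, 131, 186, 151, 193, 166, 90, 180, 112, 68, 45, 148, 163, 185]
t=2: [161, 166, 196, 212, 210, 213, 207, 174, 204, 181, 133, 113, 194, 212, 206]
t=3: [212, 213, 212, 208, 208, 208, 210, 213, 212, 212, 200, 190, 209, 209, 210]
t=4: [208, 208, 208, 209, 210, 209, 209, 208, 208, 208, 211, 213, 209, 209, 208]

Answer: u_8(4) = 208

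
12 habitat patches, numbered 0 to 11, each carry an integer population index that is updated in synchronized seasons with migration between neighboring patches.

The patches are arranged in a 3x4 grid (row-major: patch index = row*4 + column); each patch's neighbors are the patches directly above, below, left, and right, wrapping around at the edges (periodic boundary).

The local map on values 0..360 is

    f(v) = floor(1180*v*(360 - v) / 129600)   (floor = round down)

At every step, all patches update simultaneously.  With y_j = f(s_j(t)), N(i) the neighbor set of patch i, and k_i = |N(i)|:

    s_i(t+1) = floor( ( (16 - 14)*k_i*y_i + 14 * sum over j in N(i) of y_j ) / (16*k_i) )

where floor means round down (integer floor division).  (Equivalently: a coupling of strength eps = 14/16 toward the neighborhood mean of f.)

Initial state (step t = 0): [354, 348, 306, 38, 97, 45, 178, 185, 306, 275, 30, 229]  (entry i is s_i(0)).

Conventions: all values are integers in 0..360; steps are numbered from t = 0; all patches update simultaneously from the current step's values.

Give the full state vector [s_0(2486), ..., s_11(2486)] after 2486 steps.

Simulating step by step:
t=0: [354, 348, 306, 38, 97, 45, 178, 185, 306, 275, 30, 229]
t=1: [118, 116, 135, 174, 158, 185, 181, 235, 179, 115, 214, 175]
t=2: [280, 269, 281, 276, 280, 276, 281, 289, 277, 278, 280, 285]
t=3: [210, 207, 208, 198, 202, 208, 200, 200, 202, 210, 201, 201]
t=4: [289, 286, 289, 288, 288, 288, 289, 290, 288, 288, 288, 290]
t=5: [188, 187, 188, 185, 186, 188, 186, 186, 186, 188, 186, 186]
t=6: [294, 294, 294, 294, 294, 294, 294, 294, 294, 294, 294, 294]
t=7: [176, 176, 176, 176, 176, 176, 176, 176, 176, 176, 176, 176]
t=8: [294, 294, 294, 294, 294, 294, 294, 294, 294, 294, 294, 294]

Answer: [294, 294, 294, 294, 294, 294, 294, 294, 294, 294, 294, 294]
Key observation: The state at step 6, [294, 294, 294, 294, 294, 294, 294, 294, 294, 294, 294, 294], reappears at step 8: the system is in a cycle of period 2 from step 6 on.  Therefore the state at step 2486 equals the state at step 6 + ((2486 - 6) mod 2) = 6, which is [294, 294, 294, 294, 294, 294, 294, 294, 294, 294, 294, 294].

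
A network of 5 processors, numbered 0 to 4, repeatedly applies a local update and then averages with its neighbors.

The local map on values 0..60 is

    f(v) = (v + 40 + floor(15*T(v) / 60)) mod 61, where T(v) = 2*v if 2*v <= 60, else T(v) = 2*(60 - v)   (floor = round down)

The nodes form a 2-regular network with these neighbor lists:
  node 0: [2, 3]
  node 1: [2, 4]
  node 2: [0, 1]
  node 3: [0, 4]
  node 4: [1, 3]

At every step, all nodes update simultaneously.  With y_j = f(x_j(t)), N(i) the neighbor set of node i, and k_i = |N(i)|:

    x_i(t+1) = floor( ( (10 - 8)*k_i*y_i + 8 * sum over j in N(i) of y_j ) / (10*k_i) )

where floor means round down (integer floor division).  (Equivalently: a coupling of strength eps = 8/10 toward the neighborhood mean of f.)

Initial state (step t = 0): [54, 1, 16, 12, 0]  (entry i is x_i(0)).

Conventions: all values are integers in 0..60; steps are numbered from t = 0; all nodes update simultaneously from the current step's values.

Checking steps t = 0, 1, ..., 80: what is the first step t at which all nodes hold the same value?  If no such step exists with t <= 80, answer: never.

Simulating step by step:
t=0: [54, 1, 16, 12, 0]  (not all equal)
t=1: [31, 25, 31, 42, 47]  (not all equal)
t=2: [26, 25, 20, 28, 24]  (not all equal)
t=3: [15, 12, 15, 17, 17]  (not all equal)
t=4: [2, 13, 23, 2, 25]  (not all equal)
t=5: [31, 23, 43, 32, 44]  (not all equal)
t=6: [26, 27, 20, 27, 21]  (not all equal)
t=7: [14, 11, 16, 15, 17]  (not all equal)
t=8: [1, 14, 23, 1, 23]  (not all equal)
t=9: [29, 10, 19, 29, 19]  (not all equal)
t=10: [16, 16, 32, 16, 32]  (not all equal)
t=11: [11, 20, 7, 11, 7]  (not all equal)
t=12: [53, 41, 36, 53, 36]  (not all equal)
t=13: [31, 27, 31, 31, 31]  (not all equal)
t=14: [24, 23, 22, 24, 22]  (not all equal)
t=15: [13, 12, 13, 13, 13]  (not all equal)
t=16: [59, 58, 58, 59, 58]  (not all equal)
t=17: [38, 38, 38, 38, 38]  (all equal)

Answer: 17
Key observation: Synchronization is absorbing here: once all nodes are equal they stay equal, and step 17 is the first all-equal step.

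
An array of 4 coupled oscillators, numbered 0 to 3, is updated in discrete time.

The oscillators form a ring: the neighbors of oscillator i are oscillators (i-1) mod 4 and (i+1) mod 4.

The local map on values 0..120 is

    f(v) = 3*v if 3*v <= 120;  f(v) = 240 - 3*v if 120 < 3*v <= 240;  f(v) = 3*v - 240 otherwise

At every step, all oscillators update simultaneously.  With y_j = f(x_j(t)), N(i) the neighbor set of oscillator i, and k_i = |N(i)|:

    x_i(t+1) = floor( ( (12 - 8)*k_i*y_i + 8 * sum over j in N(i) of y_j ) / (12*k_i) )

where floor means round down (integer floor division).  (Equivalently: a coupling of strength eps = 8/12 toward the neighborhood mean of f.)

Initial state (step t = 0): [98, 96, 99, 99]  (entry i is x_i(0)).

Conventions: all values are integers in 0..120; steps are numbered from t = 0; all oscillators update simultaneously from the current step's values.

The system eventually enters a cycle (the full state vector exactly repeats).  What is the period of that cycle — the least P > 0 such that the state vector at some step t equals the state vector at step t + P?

Simulating step by step:
t=0: [98, 96, 99, 99]
t=1: [53, 53, 54, 56]
t=2: [78, 80, 77, 77]
t=3: [5, 5, 6, 8]
t=4: [18, 16, 19, 19]
t=5: [53, 53, 54, 56]

Answer: 4
Key observation: The state at step 1, [53, 53, 54, 56], reappears at step 5 — and no state repeats earlier — so the cycle the system enters has period 4.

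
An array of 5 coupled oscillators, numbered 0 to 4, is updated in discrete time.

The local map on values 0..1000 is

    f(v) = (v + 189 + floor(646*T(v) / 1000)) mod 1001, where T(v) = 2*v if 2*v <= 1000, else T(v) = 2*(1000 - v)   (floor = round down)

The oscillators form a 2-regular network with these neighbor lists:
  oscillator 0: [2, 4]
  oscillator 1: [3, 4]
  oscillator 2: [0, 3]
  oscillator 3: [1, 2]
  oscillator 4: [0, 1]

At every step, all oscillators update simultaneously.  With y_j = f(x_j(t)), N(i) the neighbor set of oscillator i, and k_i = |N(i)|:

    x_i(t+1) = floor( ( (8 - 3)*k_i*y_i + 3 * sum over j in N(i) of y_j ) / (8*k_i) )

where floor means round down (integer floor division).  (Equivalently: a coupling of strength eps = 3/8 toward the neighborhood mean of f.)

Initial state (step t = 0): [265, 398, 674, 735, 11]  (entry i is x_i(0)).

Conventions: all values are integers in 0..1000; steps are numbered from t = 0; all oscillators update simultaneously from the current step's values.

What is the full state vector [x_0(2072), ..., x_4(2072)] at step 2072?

Simulating step by step:
t=0: [265, 398, 674, 735, 11]
t=1: [590, 152, 375, 237, 301]
t=2: [365, 637, 224, 567, 707]
t=3: [197, 293, 502, 382, 230]
t=4: [596, 683, 339, 263, 728]
t=5: [421, 373, 808, 727, 276]
t=6: [294, 230, 231, 220, 549]
t=7: [733, 637, 740, 702, 495]
t=8: [275, 295, 265, 276, 305]
t=9: [827, 861, 805, 824, 870]
t=10: [236, 229, 241, 237, 228]
t=11: [727, 716, 737, 730, 714]
t=12: [267, 269, 264, 266, 270]
t=13: [800, 804, 795, 798, 805]
t=14: [245, 245, 246, 246, 244]
t=15: [750, 750, 751, 751, 748]
t=16: [260, 260, 260, 260, 261]
t=17: [784, 784, 784, 784, 785]
t=18: [250, 250, 251, 251, 250]
t=19: [762, 762, 763, 763, 762]
t=20: [257, 257, 257, 257, 257]
t=21: [778, 778, 778, 778, 778]
t=22: [252, 252, 252, 252, 252]
t=23: [766, 766, 766, 766, 766]
t=24: [256, 256, 256, 256, 256]
t=25: [775, 775, 775, 775, 775]
t=26: [253, 253, 253, 253, 253]
t=27: [768, 768, 768, 768, 768]
t=28: [255, 255, 255, 255, 255]
t=29: [773, 773, 773, 773, 773]
t=30: [254, 254, 254, 254, 254]
t=31: [771, 771, 771, 771, 771]
t=32: [254, 254, 254, 254, 254]

Answer: [254, 254, 254, 254, 254]
Key observation: The state at step 30, [254, 254, 254, 254, 254], reappears at step 32: the system is in a cycle of period 2 from step 30 on.  Therefore the state at step 2072 equals the state at step 30 + ((2072 - 30) mod 2) = 30, which is [254, 254, 254, 254, 254].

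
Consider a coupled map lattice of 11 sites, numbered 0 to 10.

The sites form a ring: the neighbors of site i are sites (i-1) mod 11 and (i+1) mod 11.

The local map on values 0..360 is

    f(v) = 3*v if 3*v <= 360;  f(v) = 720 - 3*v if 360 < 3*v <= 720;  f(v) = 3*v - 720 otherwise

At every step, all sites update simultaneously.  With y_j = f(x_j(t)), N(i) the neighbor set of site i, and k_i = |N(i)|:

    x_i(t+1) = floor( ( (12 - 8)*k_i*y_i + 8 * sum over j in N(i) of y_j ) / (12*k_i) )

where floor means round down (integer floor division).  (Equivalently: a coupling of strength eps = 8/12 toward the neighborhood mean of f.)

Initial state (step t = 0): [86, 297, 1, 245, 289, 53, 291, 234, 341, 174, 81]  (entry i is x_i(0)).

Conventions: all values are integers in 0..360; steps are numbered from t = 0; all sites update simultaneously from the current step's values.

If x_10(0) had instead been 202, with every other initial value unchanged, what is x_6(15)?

Simulating step by step:
t=0: [86, 297, 1, 245, 289, 53, 291, 234, 341, 174, 202]
t=1: [181, 144, 63, 55, 107, 153, 110, 158, 173, 205, 190]
t=2: [205, 218, 214, 225, 249, 304, 279, 259, 184, 152, 144]
t=3: [153, 83, 63, 50, 88, 112, 122, 114, 163, 240, 219]
t=4: [191, 233, 196, 201, 250, 318, 344, 309, 191, 98, 108]
t=5: [164, 100, 90, 93, 127, 192, 251, 222, 216, 255, 255]
t=6: [191, 266, 283, 296, 254, 172, 77, 53, 57, 54, 106]
t=7: [181, 118, 125, 113, 138, 159, 198, 187, 164, 217, 209]
t=8: [208, 292, 346, 330, 296, 225, 176, 171, 152, 130, 113]
t=9: [197, 190, 248, 252, 161, 135, 148, 221, 267, 311, 255]
t=10: [108, 101, 70, 99, 196, 276, 216, 138, 117, 113, 129]
t=11: [320, 279, 270, 213, 179, 104, 162, 243, 332, 341, 332]
t=12: [211, 149, 96, 118, 192, 243, 185, 173, 196, 285, 273]
t=13: [153, 216, 305, 262, 169, 106, 125, 166, 156, 122, 107]
t=14: [218, 176, 111, 158, 199, 292, 295, 273, 276, 309, 312]
t=15: [158, 197, 257, 234, 175, 148, 140, 124, 138, 177, 163]

Answer: x_6(15) = 140
Key observation: This trace re-runs the system from the modified initial state.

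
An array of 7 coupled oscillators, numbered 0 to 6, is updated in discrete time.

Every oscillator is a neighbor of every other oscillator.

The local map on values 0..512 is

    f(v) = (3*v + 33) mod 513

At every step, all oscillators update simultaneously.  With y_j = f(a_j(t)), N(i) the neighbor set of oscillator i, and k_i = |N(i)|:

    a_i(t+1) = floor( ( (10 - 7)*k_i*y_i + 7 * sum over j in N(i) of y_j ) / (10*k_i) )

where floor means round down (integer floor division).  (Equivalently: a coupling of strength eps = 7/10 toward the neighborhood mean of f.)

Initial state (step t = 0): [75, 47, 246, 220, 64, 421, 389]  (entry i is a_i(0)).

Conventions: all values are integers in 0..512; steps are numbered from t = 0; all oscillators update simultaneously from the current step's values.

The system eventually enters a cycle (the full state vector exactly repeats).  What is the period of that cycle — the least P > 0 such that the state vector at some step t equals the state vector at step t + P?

Answer: 18
Key observation: The state at step 10, [267, 267, 267, 267, 267, 267, 267], reappears at step 28 — and no state repeats earlier — so the cycle the system enters has period 18.

Derivation:
t=0: [75, 47, 246, 220, 64, 421, 389]
t=1: [226, 211, 226, 212, 220, 229, 211]
t=2: [181, 173, 181, 173, 178, 183, 173]
t=3: [54, 49, 54, 49, 52, 55, 49]
t=4: [189, 186, 189, 186, 188, 189, 186]
t=5: [83, 81, 83, 81, 82, 83, 81]
t=6: [279, 278, 279, 278, 279, 279, 278]
t=7: [355, 355, 355, 355, 355, 355, 355]
t=8: [72, 72, 72, 72, 72, 72, 72]
t=9: [249, 249, 249, 249, 249, 249, 249]
t=10: [267, 267, 267, 267, 267, 267, 267]
t=11: [321, 321, 321, 321, 321, 321, 321]
t=12: [483, 483, 483, 483, 483, 483, 483]
t=13: [456, 456, 456, 456, 456, 456, 456]
t=14: [375, 375, 375, 375, 375, 375, 375]
t=15: [132, 132, 132, 132, 132, 132, 132]
t=16: [429, 429, 429, 429, 429, 429, 429]
t=17: [294, 294, 294, 294, 294, 294, 294]
t=18: [402, 402, 402, 402, 402, 402, 402]
t=19: [213, 213, 213, 213, 213, 213, 213]
t=20: [159, 159, 159, 159, 159, 159, 159]
t=21: [510, 510, 510, 510, 510, 510, 510]
t=22: [24, 24, 24, 24, 24, 24, 24]
t=23: [105, 105, 105, 105, 105, 105, 105]
t=24: [348, 348, 348, 348, 348, 348, 348]
t=25: [51, 51, 51, 51, 51, 51, 51]
t=26: [186, 186, 186, 186, 186, 186, 186]
t=27: [78, 78, 78, 78, 78, 78, 78]
t=28: [267, 267, 267, 267, 267, 267, 267]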